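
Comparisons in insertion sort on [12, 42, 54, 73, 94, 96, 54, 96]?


Algorithm: insertion sort
Input: [12, 42, 54, 73, 94, 96, 54, 96]
Sorted: [12, 42, 54, 54, 73, 94, 96, 96]

10


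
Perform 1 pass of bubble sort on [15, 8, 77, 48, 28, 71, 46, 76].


Initial: [15, 8, 77, 48, 28, 71, 46, 76]
Pass 1: [8, 15, 48, 28, 71, 46, 76, 77] (6 swaps)

After 1 pass: [8, 15, 48, 28, 71, 46, 76, 77]


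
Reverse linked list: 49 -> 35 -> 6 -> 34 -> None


Step 1: curr=49, set curr.next=prev(None) | reversed so far: 49
Step 2: curr=35, set curr.next=prev(49) | reversed so far: 35 -> 49
Step 3: curr=6, set curr.next=prev(35) | reversed so far: 6 -> 35 -> 49
Step 4: curr=34, set curr.next=prev(6) | reversed so far: 34 -> 6 -> 35 -> 49

34 -> 6 -> 35 -> 49 -> None


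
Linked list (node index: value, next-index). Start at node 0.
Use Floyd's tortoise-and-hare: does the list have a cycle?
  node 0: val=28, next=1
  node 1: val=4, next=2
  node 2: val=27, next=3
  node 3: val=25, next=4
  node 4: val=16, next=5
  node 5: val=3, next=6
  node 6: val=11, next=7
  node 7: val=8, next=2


Floyd's tortoise (slow, +1) and hare (fast, +2):
  init: slow=0, fast=0
  step 1: slow=1, fast=2
  step 2: slow=2, fast=4
  step 3: slow=3, fast=6
  step 4: slow=4, fast=2
  step 5: slow=5, fast=4
  step 6: slow=6, fast=6
  slow == fast at node 6: cycle detected

Cycle: yes


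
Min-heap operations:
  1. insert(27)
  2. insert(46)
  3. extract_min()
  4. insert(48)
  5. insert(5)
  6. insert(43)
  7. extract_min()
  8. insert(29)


insert(27) -> [27]
insert(46) -> [27, 46]
extract_min()->27, [46]
insert(48) -> [46, 48]
insert(5) -> [5, 48, 46]
insert(43) -> [5, 43, 46, 48]
extract_min()->5, [43, 48, 46]
insert(29) -> [29, 43, 46, 48]

Final heap: [29, 43, 46, 48]


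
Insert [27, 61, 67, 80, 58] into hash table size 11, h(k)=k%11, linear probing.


Insert 27: h=5 -> slot 5
Insert 61: h=6 -> slot 6
Insert 67: h=1 -> slot 1
Insert 80: h=3 -> slot 3
Insert 58: h=3, 1 probes -> slot 4

Table: [None, 67, None, 80, 58, 27, 61, None, None, None, None]


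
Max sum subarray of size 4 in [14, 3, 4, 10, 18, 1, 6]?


[0:4]: 31
[1:5]: 35
[2:6]: 33
[3:7]: 35

Max: 35 at [1:5]


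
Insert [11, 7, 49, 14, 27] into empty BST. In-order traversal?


Insert 11: root
Insert 7: L from 11
Insert 49: R from 11
Insert 14: R from 11 -> L from 49
Insert 27: R from 11 -> L from 49 -> R from 14

In-order: [7, 11, 14, 27, 49]


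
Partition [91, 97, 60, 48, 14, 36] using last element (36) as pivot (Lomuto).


Pivot: 36
  14 <= 36: swap -> [14, 97, 60, 48, 91, 36]
Place pivot at 1: [14, 36, 60, 48, 91, 97]

Partitioned: [14, 36, 60, 48, 91, 97]


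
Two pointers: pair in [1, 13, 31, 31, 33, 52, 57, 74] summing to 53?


lo=0(1)+hi=7(74)=75
lo=0(1)+hi=6(57)=58
lo=0(1)+hi=5(52)=53

Yes: 1+52=53


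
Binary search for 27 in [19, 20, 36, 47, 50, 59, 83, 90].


Step 1: lo=0, hi=7, mid=3, val=47
Step 2: lo=0, hi=2, mid=1, val=20
Step 3: lo=2, hi=2, mid=2, val=36

Not found


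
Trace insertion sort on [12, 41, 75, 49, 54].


Initial: [12, 41, 75, 49, 54]
Insert 41: [12, 41, 75, 49, 54]
Insert 75: [12, 41, 75, 49, 54]
Insert 49: [12, 41, 49, 75, 54]
Insert 54: [12, 41, 49, 54, 75]

Sorted: [12, 41, 49, 54, 75]


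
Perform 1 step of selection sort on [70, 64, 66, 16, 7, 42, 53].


Initial: [70, 64, 66, 16, 7, 42, 53]
Step 1: min=7 at 4
  Swap: [7, 64, 66, 16, 70, 42, 53]

After 1 step: [7, 64, 66, 16, 70, 42, 53]


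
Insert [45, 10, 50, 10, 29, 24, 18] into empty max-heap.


Insert 45: [45]
Insert 10: [45, 10]
Insert 50: [50, 10, 45]
Insert 10: [50, 10, 45, 10]
Insert 29: [50, 29, 45, 10, 10]
Insert 24: [50, 29, 45, 10, 10, 24]
Insert 18: [50, 29, 45, 10, 10, 24, 18]

Final heap: [50, 29, 45, 10, 10, 24, 18]


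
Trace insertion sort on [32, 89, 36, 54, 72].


Initial: [32, 89, 36, 54, 72]
Insert 89: [32, 89, 36, 54, 72]
Insert 36: [32, 36, 89, 54, 72]
Insert 54: [32, 36, 54, 89, 72]
Insert 72: [32, 36, 54, 72, 89]

Sorted: [32, 36, 54, 72, 89]


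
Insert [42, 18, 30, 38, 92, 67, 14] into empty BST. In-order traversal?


Insert 42: root
Insert 18: L from 42
Insert 30: L from 42 -> R from 18
Insert 38: L from 42 -> R from 18 -> R from 30
Insert 92: R from 42
Insert 67: R from 42 -> L from 92
Insert 14: L from 42 -> L from 18

In-order: [14, 18, 30, 38, 42, 67, 92]


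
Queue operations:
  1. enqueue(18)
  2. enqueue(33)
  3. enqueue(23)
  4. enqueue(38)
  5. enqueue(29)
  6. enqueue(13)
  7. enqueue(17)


enqueue(18) -> [18]
enqueue(33) -> [18, 33]
enqueue(23) -> [18, 33, 23]
enqueue(38) -> [18, 33, 23, 38]
enqueue(29) -> [18, 33, 23, 38, 29]
enqueue(13) -> [18, 33, 23, 38, 29, 13]
enqueue(17) -> [18, 33, 23, 38, 29, 13, 17]

Final queue: [18, 33, 23, 38, 29, 13, 17]


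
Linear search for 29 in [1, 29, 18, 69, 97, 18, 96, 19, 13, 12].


i=0: 1!=29
i=1: 29==29 found!

Found at 1, 2 comps


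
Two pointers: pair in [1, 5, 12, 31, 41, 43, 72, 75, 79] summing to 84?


lo=0(1)+hi=8(79)=80
lo=1(5)+hi=8(79)=84

Yes: 5+79=84


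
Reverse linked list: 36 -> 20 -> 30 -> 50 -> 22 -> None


Step 1: curr=36, set curr.next=prev(None) | reversed so far: 36
Step 2: curr=20, set curr.next=prev(36) | reversed so far: 20 -> 36
Step 3: curr=30, set curr.next=prev(20) | reversed so far: 30 -> 20 -> 36
Step 4: curr=50, set curr.next=prev(30) | reversed so far: 50 -> 30 -> 20 -> 36
Step 5: curr=22, set curr.next=prev(50) | reversed so far: 22 -> 50 -> 30 -> 20 -> 36

22 -> 50 -> 30 -> 20 -> 36 -> None


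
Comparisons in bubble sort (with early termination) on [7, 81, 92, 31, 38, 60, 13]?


Algorithm: bubble sort (with early termination)
Input: [7, 81, 92, 31, 38, 60, 13]
Sorted: [7, 13, 31, 38, 60, 81, 92]

21


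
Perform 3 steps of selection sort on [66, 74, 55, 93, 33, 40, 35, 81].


Initial: [66, 74, 55, 93, 33, 40, 35, 81]
Step 1: min=33 at 4
  Swap: [33, 74, 55, 93, 66, 40, 35, 81]
Step 2: min=35 at 6
  Swap: [33, 35, 55, 93, 66, 40, 74, 81]
Step 3: min=40 at 5
  Swap: [33, 35, 40, 93, 66, 55, 74, 81]

After 3 steps: [33, 35, 40, 93, 66, 55, 74, 81]


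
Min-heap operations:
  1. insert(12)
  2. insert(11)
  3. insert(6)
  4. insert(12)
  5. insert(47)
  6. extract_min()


insert(12) -> [12]
insert(11) -> [11, 12]
insert(6) -> [6, 12, 11]
insert(12) -> [6, 12, 11, 12]
insert(47) -> [6, 12, 11, 12, 47]
extract_min()->6, [11, 12, 47, 12]

Final heap: [11, 12, 47, 12]


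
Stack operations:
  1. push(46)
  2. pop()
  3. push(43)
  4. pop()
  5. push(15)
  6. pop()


push(46) -> [46]
pop()->46, []
push(43) -> [43]
pop()->43, []
push(15) -> [15]
pop()->15, []

Final stack: []


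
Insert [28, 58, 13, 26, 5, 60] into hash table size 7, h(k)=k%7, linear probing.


Insert 28: h=0 -> slot 0
Insert 58: h=2 -> slot 2
Insert 13: h=6 -> slot 6
Insert 26: h=5 -> slot 5
Insert 5: h=5, 3 probes -> slot 1
Insert 60: h=4 -> slot 4

Table: [28, 5, 58, None, 60, 26, 13]


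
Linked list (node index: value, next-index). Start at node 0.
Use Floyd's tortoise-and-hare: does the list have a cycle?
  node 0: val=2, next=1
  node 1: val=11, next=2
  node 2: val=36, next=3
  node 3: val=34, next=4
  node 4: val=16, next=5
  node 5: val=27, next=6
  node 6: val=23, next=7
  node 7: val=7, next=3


Floyd's tortoise (slow, +1) and hare (fast, +2):
  init: slow=0, fast=0
  step 1: slow=1, fast=2
  step 2: slow=2, fast=4
  step 3: slow=3, fast=6
  step 4: slow=4, fast=3
  step 5: slow=5, fast=5
  slow == fast at node 5: cycle detected

Cycle: yes


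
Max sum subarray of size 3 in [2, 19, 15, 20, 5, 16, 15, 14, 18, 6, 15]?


[0:3]: 36
[1:4]: 54
[2:5]: 40
[3:6]: 41
[4:7]: 36
[5:8]: 45
[6:9]: 47
[7:10]: 38
[8:11]: 39

Max: 54 at [1:4]


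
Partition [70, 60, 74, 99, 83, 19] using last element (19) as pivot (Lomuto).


Pivot: 19
Place pivot at 0: [19, 60, 74, 99, 83, 70]

Partitioned: [19, 60, 74, 99, 83, 70]


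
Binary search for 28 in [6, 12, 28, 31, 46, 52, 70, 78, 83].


Step 1: lo=0, hi=8, mid=4, val=46
Step 2: lo=0, hi=3, mid=1, val=12
Step 3: lo=2, hi=3, mid=2, val=28

Found at index 2


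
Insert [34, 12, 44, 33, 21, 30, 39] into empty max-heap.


Insert 34: [34]
Insert 12: [34, 12]
Insert 44: [44, 12, 34]
Insert 33: [44, 33, 34, 12]
Insert 21: [44, 33, 34, 12, 21]
Insert 30: [44, 33, 34, 12, 21, 30]
Insert 39: [44, 33, 39, 12, 21, 30, 34]

Final heap: [44, 33, 39, 12, 21, 30, 34]


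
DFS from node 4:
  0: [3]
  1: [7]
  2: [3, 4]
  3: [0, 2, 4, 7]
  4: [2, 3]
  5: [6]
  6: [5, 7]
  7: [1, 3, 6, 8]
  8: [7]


Visit 4, push [3, 2]
Visit 2, push [3]
Visit 3, push [7, 0]
Visit 0, push []
Visit 7, push [8, 6, 1]
Visit 1, push []
Visit 6, push [5]
Visit 5, push []
Visit 8, push []

DFS order: [4, 2, 3, 0, 7, 1, 6, 5, 8]


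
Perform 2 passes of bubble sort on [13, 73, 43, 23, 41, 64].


Initial: [13, 73, 43, 23, 41, 64]
Pass 1: [13, 43, 23, 41, 64, 73] (4 swaps)
Pass 2: [13, 23, 41, 43, 64, 73] (2 swaps)

After 2 passes: [13, 23, 41, 43, 64, 73]


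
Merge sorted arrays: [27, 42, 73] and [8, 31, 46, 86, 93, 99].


Take 8 from B
Take 27 from A
Take 31 from B
Take 42 from A
Take 46 from B
Take 73 from A

Merged: [8, 27, 31, 42, 46, 73, 86, 93, 99]


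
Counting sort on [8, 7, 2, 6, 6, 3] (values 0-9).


Input: [8, 7, 2, 6, 6, 3]
Counts: [0, 0, 1, 1, 0, 0, 2, 1, 1, 0]

Sorted: [2, 3, 6, 6, 7, 8]


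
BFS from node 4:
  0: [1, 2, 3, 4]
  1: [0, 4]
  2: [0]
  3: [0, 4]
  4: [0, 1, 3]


Visit 4, enqueue [0, 1, 3]
Visit 0, enqueue [2]
Visit 1, enqueue []
Visit 3, enqueue []
Visit 2, enqueue []

BFS order: [4, 0, 1, 3, 2]


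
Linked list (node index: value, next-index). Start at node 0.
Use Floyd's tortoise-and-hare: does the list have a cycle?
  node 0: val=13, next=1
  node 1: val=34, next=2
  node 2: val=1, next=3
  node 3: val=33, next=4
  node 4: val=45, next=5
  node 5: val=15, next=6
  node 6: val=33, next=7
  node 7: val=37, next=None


Floyd's tortoise (slow, +1) and hare (fast, +2):
  init: slow=0, fast=0
  step 1: slow=1, fast=2
  step 2: slow=2, fast=4
  step 3: slow=3, fast=6
  step 4: fast 6->7->None, no cycle

Cycle: no


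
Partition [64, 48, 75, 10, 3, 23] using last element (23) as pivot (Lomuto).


Pivot: 23
  10 <= 23: swap -> [10, 48, 75, 64, 3, 23]
  3 <= 23: swap -> [10, 3, 75, 64, 48, 23]
Place pivot at 2: [10, 3, 23, 64, 48, 75]

Partitioned: [10, 3, 23, 64, 48, 75]


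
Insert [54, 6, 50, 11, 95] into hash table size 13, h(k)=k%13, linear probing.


Insert 54: h=2 -> slot 2
Insert 6: h=6 -> slot 6
Insert 50: h=11 -> slot 11
Insert 11: h=11, 1 probes -> slot 12
Insert 95: h=4 -> slot 4

Table: [None, None, 54, None, 95, None, 6, None, None, None, None, 50, 11]


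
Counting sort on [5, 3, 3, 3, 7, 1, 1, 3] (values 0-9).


Input: [5, 3, 3, 3, 7, 1, 1, 3]
Counts: [0, 2, 0, 4, 0, 1, 0, 1, 0, 0]

Sorted: [1, 1, 3, 3, 3, 3, 5, 7]


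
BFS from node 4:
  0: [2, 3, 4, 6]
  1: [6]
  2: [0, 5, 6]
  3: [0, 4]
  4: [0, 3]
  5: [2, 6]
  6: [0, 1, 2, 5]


Visit 4, enqueue [0, 3]
Visit 0, enqueue [2, 6]
Visit 3, enqueue []
Visit 2, enqueue [5]
Visit 6, enqueue [1]
Visit 5, enqueue []
Visit 1, enqueue []

BFS order: [4, 0, 3, 2, 6, 5, 1]


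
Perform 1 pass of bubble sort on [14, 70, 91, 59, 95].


Initial: [14, 70, 91, 59, 95]
Pass 1: [14, 70, 59, 91, 95] (1 swaps)

After 1 pass: [14, 70, 59, 91, 95]


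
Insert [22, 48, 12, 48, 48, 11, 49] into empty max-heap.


Insert 22: [22]
Insert 48: [48, 22]
Insert 12: [48, 22, 12]
Insert 48: [48, 48, 12, 22]
Insert 48: [48, 48, 12, 22, 48]
Insert 11: [48, 48, 12, 22, 48, 11]
Insert 49: [49, 48, 48, 22, 48, 11, 12]

Final heap: [49, 48, 48, 22, 48, 11, 12]


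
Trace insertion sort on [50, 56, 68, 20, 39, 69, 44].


Initial: [50, 56, 68, 20, 39, 69, 44]
Insert 56: [50, 56, 68, 20, 39, 69, 44]
Insert 68: [50, 56, 68, 20, 39, 69, 44]
Insert 20: [20, 50, 56, 68, 39, 69, 44]
Insert 39: [20, 39, 50, 56, 68, 69, 44]
Insert 69: [20, 39, 50, 56, 68, 69, 44]
Insert 44: [20, 39, 44, 50, 56, 68, 69]

Sorted: [20, 39, 44, 50, 56, 68, 69]


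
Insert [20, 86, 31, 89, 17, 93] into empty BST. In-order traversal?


Insert 20: root
Insert 86: R from 20
Insert 31: R from 20 -> L from 86
Insert 89: R from 20 -> R from 86
Insert 17: L from 20
Insert 93: R from 20 -> R from 86 -> R from 89

In-order: [17, 20, 31, 86, 89, 93]


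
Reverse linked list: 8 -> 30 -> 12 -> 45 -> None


Step 1: curr=8, set curr.next=prev(None) | reversed so far: 8
Step 2: curr=30, set curr.next=prev(8) | reversed so far: 30 -> 8
Step 3: curr=12, set curr.next=prev(30) | reversed so far: 12 -> 30 -> 8
Step 4: curr=45, set curr.next=prev(12) | reversed so far: 45 -> 12 -> 30 -> 8

45 -> 12 -> 30 -> 8 -> None


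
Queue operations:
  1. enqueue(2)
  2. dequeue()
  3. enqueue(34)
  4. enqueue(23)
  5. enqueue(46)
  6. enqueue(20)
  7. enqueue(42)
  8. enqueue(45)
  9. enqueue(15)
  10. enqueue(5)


enqueue(2) -> [2]
dequeue()->2, []
enqueue(34) -> [34]
enqueue(23) -> [34, 23]
enqueue(46) -> [34, 23, 46]
enqueue(20) -> [34, 23, 46, 20]
enqueue(42) -> [34, 23, 46, 20, 42]
enqueue(45) -> [34, 23, 46, 20, 42, 45]
enqueue(15) -> [34, 23, 46, 20, 42, 45, 15]
enqueue(5) -> [34, 23, 46, 20, 42, 45, 15, 5]

Final queue: [34, 23, 46, 20, 42, 45, 15, 5]


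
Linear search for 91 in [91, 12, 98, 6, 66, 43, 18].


i=0: 91==91 found!

Found at 0, 1 comps


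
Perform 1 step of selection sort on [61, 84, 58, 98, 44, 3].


Initial: [61, 84, 58, 98, 44, 3]
Step 1: min=3 at 5
  Swap: [3, 84, 58, 98, 44, 61]

After 1 step: [3, 84, 58, 98, 44, 61]


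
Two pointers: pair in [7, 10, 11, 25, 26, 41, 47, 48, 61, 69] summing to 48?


lo=0(7)+hi=9(69)=76
lo=0(7)+hi=8(61)=68
lo=0(7)+hi=7(48)=55
lo=0(7)+hi=6(47)=54
lo=0(7)+hi=5(41)=48

Yes: 7+41=48


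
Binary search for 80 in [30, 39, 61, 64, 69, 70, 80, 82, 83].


Step 1: lo=0, hi=8, mid=4, val=69
Step 2: lo=5, hi=8, mid=6, val=80

Found at index 6


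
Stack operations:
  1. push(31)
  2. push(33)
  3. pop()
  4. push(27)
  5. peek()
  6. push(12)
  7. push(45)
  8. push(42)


push(31) -> [31]
push(33) -> [31, 33]
pop()->33, [31]
push(27) -> [31, 27]
peek()->27
push(12) -> [31, 27, 12]
push(45) -> [31, 27, 12, 45]
push(42) -> [31, 27, 12, 45, 42]

Final stack: [31, 27, 12, 45, 42]


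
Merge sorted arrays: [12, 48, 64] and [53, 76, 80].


Take 12 from A
Take 48 from A
Take 53 from B
Take 64 from A

Merged: [12, 48, 53, 64, 76, 80]


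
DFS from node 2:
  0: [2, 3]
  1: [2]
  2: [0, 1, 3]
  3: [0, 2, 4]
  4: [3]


Visit 2, push [3, 1, 0]
Visit 0, push [3]
Visit 3, push [4]
Visit 4, push []
Visit 1, push []

DFS order: [2, 0, 3, 4, 1]


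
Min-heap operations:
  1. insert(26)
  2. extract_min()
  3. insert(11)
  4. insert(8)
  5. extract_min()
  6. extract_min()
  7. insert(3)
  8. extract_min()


insert(26) -> [26]
extract_min()->26, []
insert(11) -> [11]
insert(8) -> [8, 11]
extract_min()->8, [11]
extract_min()->11, []
insert(3) -> [3]
extract_min()->3, []

Final heap: []


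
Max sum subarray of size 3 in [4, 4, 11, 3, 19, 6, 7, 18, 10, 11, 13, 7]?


[0:3]: 19
[1:4]: 18
[2:5]: 33
[3:6]: 28
[4:7]: 32
[5:8]: 31
[6:9]: 35
[7:10]: 39
[8:11]: 34
[9:12]: 31

Max: 39 at [7:10]


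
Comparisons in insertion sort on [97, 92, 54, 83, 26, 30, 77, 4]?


Algorithm: insertion sort
Input: [97, 92, 54, 83, 26, 30, 77, 4]
Sorted: [4, 26, 30, 54, 77, 83, 92, 97]

26


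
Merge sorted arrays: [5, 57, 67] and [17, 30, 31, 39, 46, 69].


Take 5 from A
Take 17 from B
Take 30 from B
Take 31 from B
Take 39 from B
Take 46 from B
Take 57 from A
Take 67 from A

Merged: [5, 17, 30, 31, 39, 46, 57, 67, 69]


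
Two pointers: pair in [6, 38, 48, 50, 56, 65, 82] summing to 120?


lo=0(6)+hi=6(82)=88
lo=1(38)+hi=6(82)=120

Yes: 38+82=120


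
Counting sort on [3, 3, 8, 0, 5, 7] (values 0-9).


Input: [3, 3, 8, 0, 5, 7]
Counts: [1, 0, 0, 2, 0, 1, 0, 1, 1, 0]

Sorted: [0, 3, 3, 5, 7, 8]


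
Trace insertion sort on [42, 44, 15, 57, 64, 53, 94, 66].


Initial: [42, 44, 15, 57, 64, 53, 94, 66]
Insert 44: [42, 44, 15, 57, 64, 53, 94, 66]
Insert 15: [15, 42, 44, 57, 64, 53, 94, 66]
Insert 57: [15, 42, 44, 57, 64, 53, 94, 66]
Insert 64: [15, 42, 44, 57, 64, 53, 94, 66]
Insert 53: [15, 42, 44, 53, 57, 64, 94, 66]
Insert 94: [15, 42, 44, 53, 57, 64, 94, 66]
Insert 66: [15, 42, 44, 53, 57, 64, 66, 94]

Sorted: [15, 42, 44, 53, 57, 64, 66, 94]


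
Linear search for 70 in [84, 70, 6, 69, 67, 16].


i=0: 84!=70
i=1: 70==70 found!

Found at 1, 2 comps


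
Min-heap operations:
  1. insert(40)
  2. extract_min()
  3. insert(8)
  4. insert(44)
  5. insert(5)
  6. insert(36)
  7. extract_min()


insert(40) -> [40]
extract_min()->40, []
insert(8) -> [8]
insert(44) -> [8, 44]
insert(5) -> [5, 44, 8]
insert(36) -> [5, 36, 8, 44]
extract_min()->5, [8, 36, 44]

Final heap: [8, 36, 44]


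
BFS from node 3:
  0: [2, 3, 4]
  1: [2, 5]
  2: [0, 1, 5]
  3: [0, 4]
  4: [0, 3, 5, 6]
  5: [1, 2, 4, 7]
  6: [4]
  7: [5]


Visit 3, enqueue [0, 4]
Visit 0, enqueue [2]
Visit 4, enqueue [5, 6]
Visit 2, enqueue [1]
Visit 5, enqueue [7]
Visit 6, enqueue []
Visit 1, enqueue []
Visit 7, enqueue []

BFS order: [3, 0, 4, 2, 5, 6, 1, 7]


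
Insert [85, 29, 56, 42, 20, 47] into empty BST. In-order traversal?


Insert 85: root
Insert 29: L from 85
Insert 56: L from 85 -> R from 29
Insert 42: L from 85 -> R from 29 -> L from 56
Insert 20: L from 85 -> L from 29
Insert 47: L from 85 -> R from 29 -> L from 56 -> R from 42

In-order: [20, 29, 42, 47, 56, 85]


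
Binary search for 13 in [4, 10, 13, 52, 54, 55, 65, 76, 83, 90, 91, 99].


Step 1: lo=0, hi=11, mid=5, val=55
Step 2: lo=0, hi=4, mid=2, val=13

Found at index 2


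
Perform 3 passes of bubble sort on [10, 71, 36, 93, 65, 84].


Initial: [10, 71, 36, 93, 65, 84]
Pass 1: [10, 36, 71, 65, 84, 93] (3 swaps)
Pass 2: [10, 36, 65, 71, 84, 93] (1 swaps)
Pass 3: [10, 36, 65, 71, 84, 93] (0 swaps)

After 3 passes: [10, 36, 65, 71, 84, 93]


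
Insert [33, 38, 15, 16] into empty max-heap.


Insert 33: [33]
Insert 38: [38, 33]
Insert 15: [38, 33, 15]
Insert 16: [38, 33, 15, 16]

Final heap: [38, 33, 15, 16]


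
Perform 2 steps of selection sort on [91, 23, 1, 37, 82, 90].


Initial: [91, 23, 1, 37, 82, 90]
Step 1: min=1 at 2
  Swap: [1, 23, 91, 37, 82, 90]
Step 2: min=23 at 1
  Swap: [1, 23, 91, 37, 82, 90]

After 2 steps: [1, 23, 91, 37, 82, 90]


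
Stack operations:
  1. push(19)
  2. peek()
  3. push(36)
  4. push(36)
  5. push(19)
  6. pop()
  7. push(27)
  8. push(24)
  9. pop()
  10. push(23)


push(19) -> [19]
peek()->19
push(36) -> [19, 36]
push(36) -> [19, 36, 36]
push(19) -> [19, 36, 36, 19]
pop()->19, [19, 36, 36]
push(27) -> [19, 36, 36, 27]
push(24) -> [19, 36, 36, 27, 24]
pop()->24, [19, 36, 36, 27]
push(23) -> [19, 36, 36, 27, 23]

Final stack: [19, 36, 36, 27, 23]


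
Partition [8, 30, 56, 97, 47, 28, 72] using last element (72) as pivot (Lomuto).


Pivot: 72
  8 <= 72: advance i (no swap)
  30 <= 72: advance i (no swap)
  56 <= 72: advance i (no swap)
  47 <= 72: swap -> [8, 30, 56, 47, 97, 28, 72]
  28 <= 72: swap -> [8, 30, 56, 47, 28, 97, 72]
Place pivot at 5: [8, 30, 56, 47, 28, 72, 97]

Partitioned: [8, 30, 56, 47, 28, 72, 97]


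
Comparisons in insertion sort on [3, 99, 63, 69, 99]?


Algorithm: insertion sort
Input: [3, 99, 63, 69, 99]
Sorted: [3, 63, 69, 99, 99]

6


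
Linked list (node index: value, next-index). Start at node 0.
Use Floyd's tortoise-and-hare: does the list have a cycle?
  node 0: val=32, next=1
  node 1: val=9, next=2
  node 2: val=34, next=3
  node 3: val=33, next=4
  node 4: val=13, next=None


Floyd's tortoise (slow, +1) and hare (fast, +2):
  init: slow=0, fast=0
  step 1: slow=1, fast=2
  step 2: slow=2, fast=4
  step 3: fast -> None, no cycle

Cycle: no


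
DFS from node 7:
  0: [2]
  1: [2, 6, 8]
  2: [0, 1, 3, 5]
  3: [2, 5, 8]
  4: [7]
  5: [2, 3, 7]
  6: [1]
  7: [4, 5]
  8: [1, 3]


Visit 7, push [5, 4]
Visit 4, push []
Visit 5, push [3, 2]
Visit 2, push [3, 1, 0]
Visit 0, push []
Visit 1, push [8, 6]
Visit 6, push []
Visit 8, push [3]
Visit 3, push []

DFS order: [7, 4, 5, 2, 0, 1, 6, 8, 3]


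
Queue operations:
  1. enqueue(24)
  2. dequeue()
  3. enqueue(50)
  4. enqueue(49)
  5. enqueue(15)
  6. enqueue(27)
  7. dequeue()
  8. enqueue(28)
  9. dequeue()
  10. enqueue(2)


enqueue(24) -> [24]
dequeue()->24, []
enqueue(50) -> [50]
enqueue(49) -> [50, 49]
enqueue(15) -> [50, 49, 15]
enqueue(27) -> [50, 49, 15, 27]
dequeue()->50, [49, 15, 27]
enqueue(28) -> [49, 15, 27, 28]
dequeue()->49, [15, 27, 28]
enqueue(2) -> [15, 27, 28, 2]

Final queue: [15, 27, 28, 2]


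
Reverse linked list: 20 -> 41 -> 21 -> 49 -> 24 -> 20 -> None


Step 1: curr=20, set curr.next=prev(None) | reversed so far: 20
Step 2: curr=41, set curr.next=prev(20) | reversed so far: 41 -> 20
Step 3: curr=21, set curr.next=prev(41) | reversed so far: 21 -> 41 -> 20
Step 4: curr=49, set curr.next=prev(21) | reversed so far: 49 -> 21 -> 41 -> 20
Step 5: curr=24, set curr.next=prev(49) | reversed so far: 24 -> 49 -> 21 -> 41 -> 20
Step 6: curr=20, set curr.next=prev(24) | reversed so far: 20 -> 24 -> 49 -> 21 -> 41 -> 20

20 -> 24 -> 49 -> 21 -> 41 -> 20 -> None


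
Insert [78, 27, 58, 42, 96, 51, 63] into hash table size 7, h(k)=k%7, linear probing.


Insert 78: h=1 -> slot 1
Insert 27: h=6 -> slot 6
Insert 58: h=2 -> slot 2
Insert 42: h=0 -> slot 0
Insert 96: h=5 -> slot 5
Insert 51: h=2, 1 probes -> slot 3
Insert 63: h=0, 4 probes -> slot 4

Table: [42, 78, 58, 51, 63, 96, 27]


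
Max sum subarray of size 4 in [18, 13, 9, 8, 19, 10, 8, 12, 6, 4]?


[0:4]: 48
[1:5]: 49
[2:6]: 46
[3:7]: 45
[4:8]: 49
[5:9]: 36
[6:10]: 30

Max: 49 at [1:5]


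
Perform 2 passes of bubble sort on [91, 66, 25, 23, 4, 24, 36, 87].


Initial: [91, 66, 25, 23, 4, 24, 36, 87]
Pass 1: [66, 25, 23, 4, 24, 36, 87, 91] (7 swaps)
Pass 2: [25, 23, 4, 24, 36, 66, 87, 91] (5 swaps)

After 2 passes: [25, 23, 4, 24, 36, 66, 87, 91]


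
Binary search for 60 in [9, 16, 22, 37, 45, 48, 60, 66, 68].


Step 1: lo=0, hi=8, mid=4, val=45
Step 2: lo=5, hi=8, mid=6, val=60

Found at index 6


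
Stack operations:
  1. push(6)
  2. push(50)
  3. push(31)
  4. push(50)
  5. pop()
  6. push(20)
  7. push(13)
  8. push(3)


push(6) -> [6]
push(50) -> [6, 50]
push(31) -> [6, 50, 31]
push(50) -> [6, 50, 31, 50]
pop()->50, [6, 50, 31]
push(20) -> [6, 50, 31, 20]
push(13) -> [6, 50, 31, 20, 13]
push(3) -> [6, 50, 31, 20, 13, 3]

Final stack: [6, 50, 31, 20, 13, 3]


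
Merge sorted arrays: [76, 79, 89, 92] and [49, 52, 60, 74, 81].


Take 49 from B
Take 52 from B
Take 60 from B
Take 74 from B
Take 76 from A
Take 79 from A
Take 81 from B

Merged: [49, 52, 60, 74, 76, 79, 81, 89, 92]


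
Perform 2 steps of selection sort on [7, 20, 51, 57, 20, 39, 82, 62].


Initial: [7, 20, 51, 57, 20, 39, 82, 62]
Step 1: min=7 at 0
  Swap: [7, 20, 51, 57, 20, 39, 82, 62]
Step 2: min=20 at 1
  Swap: [7, 20, 51, 57, 20, 39, 82, 62]

After 2 steps: [7, 20, 51, 57, 20, 39, 82, 62]


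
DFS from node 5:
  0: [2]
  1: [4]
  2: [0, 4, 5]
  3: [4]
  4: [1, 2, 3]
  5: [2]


Visit 5, push [2]
Visit 2, push [4, 0]
Visit 0, push []
Visit 4, push [3, 1]
Visit 1, push []
Visit 3, push []

DFS order: [5, 2, 0, 4, 1, 3]


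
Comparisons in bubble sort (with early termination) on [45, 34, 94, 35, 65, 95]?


Algorithm: bubble sort (with early termination)
Input: [45, 34, 94, 35, 65, 95]
Sorted: [34, 35, 45, 65, 94, 95]

12


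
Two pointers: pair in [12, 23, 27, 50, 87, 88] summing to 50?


lo=0(12)+hi=5(88)=100
lo=0(12)+hi=4(87)=99
lo=0(12)+hi=3(50)=62
lo=0(12)+hi=2(27)=39
lo=1(23)+hi=2(27)=50

Yes: 23+27=50


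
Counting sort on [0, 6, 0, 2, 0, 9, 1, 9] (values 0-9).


Input: [0, 6, 0, 2, 0, 9, 1, 9]
Counts: [3, 1, 1, 0, 0, 0, 1, 0, 0, 2]

Sorted: [0, 0, 0, 1, 2, 6, 9, 9]


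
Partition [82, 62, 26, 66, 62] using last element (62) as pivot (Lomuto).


Pivot: 62
  62 <= 62: swap -> [62, 82, 26, 66, 62]
  26 <= 62: swap -> [62, 26, 82, 66, 62]
Place pivot at 2: [62, 26, 62, 66, 82]

Partitioned: [62, 26, 62, 66, 82]


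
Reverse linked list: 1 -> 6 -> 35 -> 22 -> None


Step 1: curr=1, set curr.next=prev(None) | reversed so far: 1
Step 2: curr=6, set curr.next=prev(1) | reversed so far: 6 -> 1
Step 3: curr=35, set curr.next=prev(6) | reversed so far: 35 -> 6 -> 1
Step 4: curr=22, set curr.next=prev(35) | reversed so far: 22 -> 35 -> 6 -> 1

22 -> 35 -> 6 -> 1 -> None


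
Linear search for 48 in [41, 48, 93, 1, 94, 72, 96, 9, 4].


i=0: 41!=48
i=1: 48==48 found!

Found at 1, 2 comps


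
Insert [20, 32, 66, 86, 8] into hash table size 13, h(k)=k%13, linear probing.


Insert 20: h=7 -> slot 7
Insert 32: h=6 -> slot 6
Insert 66: h=1 -> slot 1
Insert 86: h=8 -> slot 8
Insert 8: h=8, 1 probes -> slot 9

Table: [None, 66, None, None, None, None, 32, 20, 86, 8, None, None, None]


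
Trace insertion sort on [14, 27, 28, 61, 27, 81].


Initial: [14, 27, 28, 61, 27, 81]
Insert 27: [14, 27, 28, 61, 27, 81]
Insert 28: [14, 27, 28, 61, 27, 81]
Insert 61: [14, 27, 28, 61, 27, 81]
Insert 27: [14, 27, 27, 28, 61, 81]
Insert 81: [14, 27, 27, 28, 61, 81]

Sorted: [14, 27, 27, 28, 61, 81]


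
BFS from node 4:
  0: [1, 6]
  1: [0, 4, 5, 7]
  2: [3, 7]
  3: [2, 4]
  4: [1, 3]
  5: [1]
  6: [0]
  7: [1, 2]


Visit 4, enqueue [1, 3]
Visit 1, enqueue [0, 5, 7]
Visit 3, enqueue [2]
Visit 0, enqueue [6]
Visit 5, enqueue []
Visit 7, enqueue []
Visit 2, enqueue []
Visit 6, enqueue []

BFS order: [4, 1, 3, 0, 5, 7, 2, 6]


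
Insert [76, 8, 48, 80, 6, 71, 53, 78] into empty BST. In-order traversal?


Insert 76: root
Insert 8: L from 76
Insert 48: L from 76 -> R from 8
Insert 80: R from 76
Insert 6: L from 76 -> L from 8
Insert 71: L from 76 -> R from 8 -> R from 48
Insert 53: L from 76 -> R from 8 -> R from 48 -> L from 71
Insert 78: R from 76 -> L from 80

In-order: [6, 8, 48, 53, 71, 76, 78, 80]


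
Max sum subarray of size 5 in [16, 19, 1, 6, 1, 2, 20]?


[0:5]: 43
[1:6]: 29
[2:7]: 30

Max: 43 at [0:5]


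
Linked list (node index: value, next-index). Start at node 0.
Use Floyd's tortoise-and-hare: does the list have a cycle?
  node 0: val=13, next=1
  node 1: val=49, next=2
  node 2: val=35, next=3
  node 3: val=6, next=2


Floyd's tortoise (slow, +1) and hare (fast, +2):
  init: slow=0, fast=0
  step 1: slow=1, fast=2
  step 2: slow=2, fast=2
  slow == fast at node 2: cycle detected

Cycle: yes


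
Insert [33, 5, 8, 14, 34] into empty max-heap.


Insert 33: [33]
Insert 5: [33, 5]
Insert 8: [33, 5, 8]
Insert 14: [33, 14, 8, 5]
Insert 34: [34, 33, 8, 5, 14]

Final heap: [34, 33, 8, 5, 14]


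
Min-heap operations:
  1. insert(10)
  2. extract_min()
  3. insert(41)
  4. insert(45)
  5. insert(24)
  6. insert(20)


insert(10) -> [10]
extract_min()->10, []
insert(41) -> [41]
insert(45) -> [41, 45]
insert(24) -> [24, 45, 41]
insert(20) -> [20, 24, 41, 45]

Final heap: [20, 24, 41, 45]


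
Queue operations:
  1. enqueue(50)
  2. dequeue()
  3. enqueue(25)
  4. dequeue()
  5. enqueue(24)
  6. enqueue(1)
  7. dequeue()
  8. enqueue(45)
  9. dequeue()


enqueue(50) -> [50]
dequeue()->50, []
enqueue(25) -> [25]
dequeue()->25, []
enqueue(24) -> [24]
enqueue(1) -> [24, 1]
dequeue()->24, [1]
enqueue(45) -> [1, 45]
dequeue()->1, [45]

Final queue: [45]


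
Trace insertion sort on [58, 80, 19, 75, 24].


Initial: [58, 80, 19, 75, 24]
Insert 80: [58, 80, 19, 75, 24]
Insert 19: [19, 58, 80, 75, 24]
Insert 75: [19, 58, 75, 80, 24]
Insert 24: [19, 24, 58, 75, 80]

Sorted: [19, 24, 58, 75, 80]


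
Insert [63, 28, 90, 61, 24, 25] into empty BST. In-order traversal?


Insert 63: root
Insert 28: L from 63
Insert 90: R from 63
Insert 61: L from 63 -> R from 28
Insert 24: L from 63 -> L from 28
Insert 25: L from 63 -> L from 28 -> R from 24

In-order: [24, 25, 28, 61, 63, 90]


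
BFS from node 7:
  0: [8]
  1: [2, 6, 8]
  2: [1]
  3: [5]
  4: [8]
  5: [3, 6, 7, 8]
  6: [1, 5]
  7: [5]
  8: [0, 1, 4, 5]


Visit 7, enqueue [5]
Visit 5, enqueue [3, 6, 8]
Visit 3, enqueue []
Visit 6, enqueue [1]
Visit 8, enqueue [0, 4]
Visit 1, enqueue [2]
Visit 0, enqueue []
Visit 4, enqueue []
Visit 2, enqueue []

BFS order: [7, 5, 3, 6, 8, 1, 0, 4, 2]


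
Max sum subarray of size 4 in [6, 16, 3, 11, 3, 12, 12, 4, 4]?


[0:4]: 36
[1:5]: 33
[2:6]: 29
[3:7]: 38
[4:8]: 31
[5:9]: 32

Max: 38 at [3:7]


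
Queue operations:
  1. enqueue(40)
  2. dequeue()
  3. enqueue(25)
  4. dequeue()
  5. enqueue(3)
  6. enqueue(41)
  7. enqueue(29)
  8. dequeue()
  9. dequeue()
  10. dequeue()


enqueue(40) -> [40]
dequeue()->40, []
enqueue(25) -> [25]
dequeue()->25, []
enqueue(3) -> [3]
enqueue(41) -> [3, 41]
enqueue(29) -> [3, 41, 29]
dequeue()->3, [41, 29]
dequeue()->41, [29]
dequeue()->29, []

Final queue: []


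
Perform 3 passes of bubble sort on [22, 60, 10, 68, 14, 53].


Initial: [22, 60, 10, 68, 14, 53]
Pass 1: [22, 10, 60, 14, 53, 68] (3 swaps)
Pass 2: [10, 22, 14, 53, 60, 68] (3 swaps)
Pass 3: [10, 14, 22, 53, 60, 68] (1 swaps)

After 3 passes: [10, 14, 22, 53, 60, 68]


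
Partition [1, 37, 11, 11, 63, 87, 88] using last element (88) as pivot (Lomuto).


Pivot: 88
  1 <= 88: advance i (no swap)
  37 <= 88: advance i (no swap)
  11 <= 88: advance i (no swap)
  11 <= 88: advance i (no swap)
  63 <= 88: advance i (no swap)
  87 <= 88: advance i (no swap)
Place pivot at 6: [1, 37, 11, 11, 63, 87, 88]

Partitioned: [1, 37, 11, 11, 63, 87, 88]


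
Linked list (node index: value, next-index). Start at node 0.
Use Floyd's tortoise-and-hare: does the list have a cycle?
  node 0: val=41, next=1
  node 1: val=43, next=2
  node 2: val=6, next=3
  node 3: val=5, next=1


Floyd's tortoise (slow, +1) and hare (fast, +2):
  init: slow=0, fast=0
  step 1: slow=1, fast=2
  step 2: slow=2, fast=1
  step 3: slow=3, fast=3
  slow == fast at node 3: cycle detected

Cycle: yes


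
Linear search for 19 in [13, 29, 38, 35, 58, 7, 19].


i=0: 13!=19
i=1: 29!=19
i=2: 38!=19
i=3: 35!=19
i=4: 58!=19
i=5: 7!=19
i=6: 19==19 found!

Found at 6, 7 comps


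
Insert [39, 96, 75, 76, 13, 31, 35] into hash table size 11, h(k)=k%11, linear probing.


Insert 39: h=6 -> slot 6
Insert 96: h=8 -> slot 8
Insert 75: h=9 -> slot 9
Insert 76: h=10 -> slot 10
Insert 13: h=2 -> slot 2
Insert 31: h=9, 2 probes -> slot 0
Insert 35: h=2, 1 probes -> slot 3

Table: [31, None, 13, 35, None, None, 39, None, 96, 75, 76]


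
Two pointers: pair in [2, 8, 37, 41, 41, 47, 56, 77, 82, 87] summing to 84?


lo=0(2)+hi=9(87)=89
lo=0(2)+hi=8(82)=84

Yes: 2+82=84


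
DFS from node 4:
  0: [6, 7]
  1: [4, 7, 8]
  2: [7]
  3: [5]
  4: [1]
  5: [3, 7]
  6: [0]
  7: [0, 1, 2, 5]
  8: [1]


Visit 4, push [1]
Visit 1, push [8, 7]
Visit 7, push [5, 2, 0]
Visit 0, push [6]
Visit 6, push []
Visit 2, push []
Visit 5, push [3]
Visit 3, push []
Visit 8, push []

DFS order: [4, 1, 7, 0, 6, 2, 5, 3, 8]


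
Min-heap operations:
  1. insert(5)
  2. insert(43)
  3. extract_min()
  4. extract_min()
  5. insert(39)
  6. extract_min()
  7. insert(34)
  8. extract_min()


insert(5) -> [5]
insert(43) -> [5, 43]
extract_min()->5, [43]
extract_min()->43, []
insert(39) -> [39]
extract_min()->39, []
insert(34) -> [34]
extract_min()->34, []

Final heap: []


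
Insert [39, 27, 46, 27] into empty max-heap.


Insert 39: [39]
Insert 27: [39, 27]
Insert 46: [46, 27, 39]
Insert 27: [46, 27, 39, 27]

Final heap: [46, 27, 39, 27]


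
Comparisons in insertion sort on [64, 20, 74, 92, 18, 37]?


Algorithm: insertion sort
Input: [64, 20, 74, 92, 18, 37]
Sorted: [18, 20, 37, 64, 74, 92]

11


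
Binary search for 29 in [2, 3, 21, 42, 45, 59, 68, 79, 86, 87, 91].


Step 1: lo=0, hi=10, mid=5, val=59
Step 2: lo=0, hi=4, mid=2, val=21
Step 3: lo=3, hi=4, mid=3, val=42

Not found


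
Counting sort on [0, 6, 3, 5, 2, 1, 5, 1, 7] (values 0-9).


Input: [0, 6, 3, 5, 2, 1, 5, 1, 7]
Counts: [1, 2, 1, 1, 0, 2, 1, 1, 0, 0]

Sorted: [0, 1, 1, 2, 3, 5, 5, 6, 7]


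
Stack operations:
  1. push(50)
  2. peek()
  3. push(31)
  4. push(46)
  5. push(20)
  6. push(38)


push(50) -> [50]
peek()->50
push(31) -> [50, 31]
push(46) -> [50, 31, 46]
push(20) -> [50, 31, 46, 20]
push(38) -> [50, 31, 46, 20, 38]

Final stack: [50, 31, 46, 20, 38]


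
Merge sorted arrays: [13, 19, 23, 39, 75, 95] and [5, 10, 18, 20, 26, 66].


Take 5 from B
Take 10 from B
Take 13 from A
Take 18 from B
Take 19 from A
Take 20 from B
Take 23 from A
Take 26 from B
Take 39 from A
Take 66 from B

Merged: [5, 10, 13, 18, 19, 20, 23, 26, 39, 66, 75, 95]


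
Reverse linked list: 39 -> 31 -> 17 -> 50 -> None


Step 1: curr=39, set curr.next=prev(None) | reversed so far: 39
Step 2: curr=31, set curr.next=prev(39) | reversed so far: 31 -> 39
Step 3: curr=17, set curr.next=prev(31) | reversed so far: 17 -> 31 -> 39
Step 4: curr=50, set curr.next=prev(17) | reversed so far: 50 -> 17 -> 31 -> 39

50 -> 17 -> 31 -> 39 -> None


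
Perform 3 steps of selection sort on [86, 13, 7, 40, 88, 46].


Initial: [86, 13, 7, 40, 88, 46]
Step 1: min=7 at 2
  Swap: [7, 13, 86, 40, 88, 46]
Step 2: min=13 at 1
  Swap: [7, 13, 86, 40, 88, 46]
Step 3: min=40 at 3
  Swap: [7, 13, 40, 86, 88, 46]

After 3 steps: [7, 13, 40, 86, 88, 46]


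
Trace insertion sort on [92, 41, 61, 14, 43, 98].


Initial: [92, 41, 61, 14, 43, 98]
Insert 41: [41, 92, 61, 14, 43, 98]
Insert 61: [41, 61, 92, 14, 43, 98]
Insert 14: [14, 41, 61, 92, 43, 98]
Insert 43: [14, 41, 43, 61, 92, 98]
Insert 98: [14, 41, 43, 61, 92, 98]

Sorted: [14, 41, 43, 61, 92, 98]


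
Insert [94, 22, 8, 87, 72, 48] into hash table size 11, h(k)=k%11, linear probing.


Insert 94: h=6 -> slot 6
Insert 22: h=0 -> slot 0
Insert 8: h=8 -> slot 8
Insert 87: h=10 -> slot 10
Insert 72: h=6, 1 probes -> slot 7
Insert 48: h=4 -> slot 4

Table: [22, None, None, None, 48, None, 94, 72, 8, None, 87]


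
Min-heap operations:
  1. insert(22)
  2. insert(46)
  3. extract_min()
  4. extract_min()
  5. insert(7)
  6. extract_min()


insert(22) -> [22]
insert(46) -> [22, 46]
extract_min()->22, [46]
extract_min()->46, []
insert(7) -> [7]
extract_min()->7, []

Final heap: []


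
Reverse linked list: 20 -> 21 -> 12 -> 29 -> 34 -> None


Step 1: curr=20, set curr.next=prev(None) | reversed so far: 20
Step 2: curr=21, set curr.next=prev(20) | reversed so far: 21 -> 20
Step 3: curr=12, set curr.next=prev(21) | reversed so far: 12 -> 21 -> 20
Step 4: curr=29, set curr.next=prev(12) | reversed so far: 29 -> 12 -> 21 -> 20
Step 5: curr=34, set curr.next=prev(29) | reversed so far: 34 -> 29 -> 12 -> 21 -> 20

34 -> 29 -> 12 -> 21 -> 20 -> None


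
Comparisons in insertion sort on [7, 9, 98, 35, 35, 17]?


Algorithm: insertion sort
Input: [7, 9, 98, 35, 35, 17]
Sorted: [7, 9, 17, 35, 35, 98]

10


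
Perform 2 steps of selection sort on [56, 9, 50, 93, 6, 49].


Initial: [56, 9, 50, 93, 6, 49]
Step 1: min=6 at 4
  Swap: [6, 9, 50, 93, 56, 49]
Step 2: min=9 at 1
  Swap: [6, 9, 50, 93, 56, 49]

After 2 steps: [6, 9, 50, 93, 56, 49]


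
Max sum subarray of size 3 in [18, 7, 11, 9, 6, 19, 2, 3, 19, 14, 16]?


[0:3]: 36
[1:4]: 27
[2:5]: 26
[3:6]: 34
[4:7]: 27
[5:8]: 24
[6:9]: 24
[7:10]: 36
[8:11]: 49

Max: 49 at [8:11]


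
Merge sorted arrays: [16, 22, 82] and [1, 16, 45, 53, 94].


Take 1 from B
Take 16 from A
Take 16 from B
Take 22 from A
Take 45 from B
Take 53 from B
Take 82 from A

Merged: [1, 16, 16, 22, 45, 53, 82, 94]


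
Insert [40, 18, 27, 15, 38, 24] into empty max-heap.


Insert 40: [40]
Insert 18: [40, 18]
Insert 27: [40, 18, 27]
Insert 15: [40, 18, 27, 15]
Insert 38: [40, 38, 27, 15, 18]
Insert 24: [40, 38, 27, 15, 18, 24]

Final heap: [40, 38, 27, 15, 18, 24]


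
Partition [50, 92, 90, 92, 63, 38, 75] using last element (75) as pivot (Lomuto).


Pivot: 75
  50 <= 75: advance i (no swap)
  63 <= 75: swap -> [50, 63, 90, 92, 92, 38, 75]
  38 <= 75: swap -> [50, 63, 38, 92, 92, 90, 75]
Place pivot at 3: [50, 63, 38, 75, 92, 90, 92]

Partitioned: [50, 63, 38, 75, 92, 90, 92]


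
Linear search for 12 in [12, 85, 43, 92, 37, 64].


i=0: 12==12 found!

Found at 0, 1 comps


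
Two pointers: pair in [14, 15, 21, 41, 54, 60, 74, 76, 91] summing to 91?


lo=0(14)+hi=8(91)=105
lo=0(14)+hi=7(76)=90
lo=1(15)+hi=7(76)=91

Yes: 15+76=91


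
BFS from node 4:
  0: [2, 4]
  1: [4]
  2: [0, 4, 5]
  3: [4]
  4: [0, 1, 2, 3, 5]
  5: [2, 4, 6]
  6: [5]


Visit 4, enqueue [0, 1, 2, 3, 5]
Visit 0, enqueue []
Visit 1, enqueue []
Visit 2, enqueue []
Visit 3, enqueue []
Visit 5, enqueue [6]
Visit 6, enqueue []

BFS order: [4, 0, 1, 2, 3, 5, 6]


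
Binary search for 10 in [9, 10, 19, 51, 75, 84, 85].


Step 1: lo=0, hi=6, mid=3, val=51
Step 2: lo=0, hi=2, mid=1, val=10

Found at index 1


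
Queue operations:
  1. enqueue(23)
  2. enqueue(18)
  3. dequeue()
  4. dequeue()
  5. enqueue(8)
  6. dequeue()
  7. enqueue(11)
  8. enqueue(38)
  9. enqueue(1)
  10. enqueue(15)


enqueue(23) -> [23]
enqueue(18) -> [23, 18]
dequeue()->23, [18]
dequeue()->18, []
enqueue(8) -> [8]
dequeue()->8, []
enqueue(11) -> [11]
enqueue(38) -> [11, 38]
enqueue(1) -> [11, 38, 1]
enqueue(15) -> [11, 38, 1, 15]

Final queue: [11, 38, 1, 15]


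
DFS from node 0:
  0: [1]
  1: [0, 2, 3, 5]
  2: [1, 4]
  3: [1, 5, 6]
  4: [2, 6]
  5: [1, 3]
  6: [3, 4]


Visit 0, push [1]
Visit 1, push [5, 3, 2]
Visit 2, push [4]
Visit 4, push [6]
Visit 6, push [3]
Visit 3, push [5]
Visit 5, push []

DFS order: [0, 1, 2, 4, 6, 3, 5]


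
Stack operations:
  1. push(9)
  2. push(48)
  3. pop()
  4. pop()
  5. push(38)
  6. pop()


push(9) -> [9]
push(48) -> [9, 48]
pop()->48, [9]
pop()->9, []
push(38) -> [38]
pop()->38, []

Final stack: []


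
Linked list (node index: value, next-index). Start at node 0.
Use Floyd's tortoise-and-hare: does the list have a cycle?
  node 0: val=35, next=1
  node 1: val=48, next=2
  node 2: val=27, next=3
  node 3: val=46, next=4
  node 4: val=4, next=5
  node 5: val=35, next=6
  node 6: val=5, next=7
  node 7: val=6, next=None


Floyd's tortoise (slow, +1) and hare (fast, +2):
  init: slow=0, fast=0
  step 1: slow=1, fast=2
  step 2: slow=2, fast=4
  step 3: slow=3, fast=6
  step 4: fast 6->7->None, no cycle

Cycle: no


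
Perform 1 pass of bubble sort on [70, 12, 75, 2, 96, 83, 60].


Initial: [70, 12, 75, 2, 96, 83, 60]
Pass 1: [12, 70, 2, 75, 83, 60, 96] (4 swaps)

After 1 pass: [12, 70, 2, 75, 83, 60, 96]


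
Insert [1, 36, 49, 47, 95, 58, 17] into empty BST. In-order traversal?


Insert 1: root
Insert 36: R from 1
Insert 49: R from 1 -> R from 36
Insert 47: R from 1 -> R from 36 -> L from 49
Insert 95: R from 1 -> R from 36 -> R from 49
Insert 58: R from 1 -> R from 36 -> R from 49 -> L from 95
Insert 17: R from 1 -> L from 36

In-order: [1, 17, 36, 47, 49, 58, 95]


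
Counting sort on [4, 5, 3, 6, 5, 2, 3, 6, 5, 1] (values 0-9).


Input: [4, 5, 3, 6, 5, 2, 3, 6, 5, 1]
Counts: [0, 1, 1, 2, 1, 3, 2, 0, 0, 0]

Sorted: [1, 2, 3, 3, 4, 5, 5, 5, 6, 6]


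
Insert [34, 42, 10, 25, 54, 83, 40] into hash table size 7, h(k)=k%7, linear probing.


Insert 34: h=6 -> slot 6
Insert 42: h=0 -> slot 0
Insert 10: h=3 -> slot 3
Insert 25: h=4 -> slot 4
Insert 54: h=5 -> slot 5
Insert 83: h=6, 2 probes -> slot 1
Insert 40: h=5, 4 probes -> slot 2

Table: [42, 83, 40, 10, 25, 54, 34]


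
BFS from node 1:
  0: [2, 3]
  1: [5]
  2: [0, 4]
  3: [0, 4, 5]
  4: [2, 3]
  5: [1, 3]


Visit 1, enqueue [5]
Visit 5, enqueue [3]
Visit 3, enqueue [0, 4]
Visit 0, enqueue [2]
Visit 4, enqueue []
Visit 2, enqueue []

BFS order: [1, 5, 3, 0, 4, 2]


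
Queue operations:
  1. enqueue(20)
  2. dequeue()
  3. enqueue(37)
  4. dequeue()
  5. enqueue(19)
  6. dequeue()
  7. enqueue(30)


enqueue(20) -> [20]
dequeue()->20, []
enqueue(37) -> [37]
dequeue()->37, []
enqueue(19) -> [19]
dequeue()->19, []
enqueue(30) -> [30]

Final queue: [30]


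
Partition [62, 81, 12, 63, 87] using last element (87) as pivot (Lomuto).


Pivot: 87
  62 <= 87: advance i (no swap)
  81 <= 87: advance i (no swap)
  12 <= 87: advance i (no swap)
  63 <= 87: advance i (no swap)
Place pivot at 4: [62, 81, 12, 63, 87]

Partitioned: [62, 81, 12, 63, 87]
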